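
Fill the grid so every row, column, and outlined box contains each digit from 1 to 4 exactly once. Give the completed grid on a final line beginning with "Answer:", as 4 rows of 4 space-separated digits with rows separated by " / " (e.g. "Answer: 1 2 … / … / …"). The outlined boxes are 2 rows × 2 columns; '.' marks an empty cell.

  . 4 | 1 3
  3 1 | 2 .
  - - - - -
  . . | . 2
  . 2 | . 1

Step 1. [r4c1∈{4}] r4c1 has the single candidate 4, so r4c1=4.
Step 2. [r4c3∈{3}] only 3 remains possible at r4c3. So r4c3=3.
Step 3. [r3c1∈{1}] only 1 remains possible at r3c1. So r3c1=1.
Step 4. [r2c4∈{4}] r2c4 has the single candidate 4, so r2c4=4.
Step 5. [r3c3∈{4}] r3c3 is down to just 4, so r3c3=4.
Step 6. [r1c1∈{2}] r1c1 has the single candidate 2 ⇒ r1c1=2.
Step 7. [r3c2∈{3}] r3c2 has the single candidate 3 ⇒ r3c2=3.

Answer: 2 4 1 3 / 3 1 2 4 / 1 3 4 2 / 4 2 3 1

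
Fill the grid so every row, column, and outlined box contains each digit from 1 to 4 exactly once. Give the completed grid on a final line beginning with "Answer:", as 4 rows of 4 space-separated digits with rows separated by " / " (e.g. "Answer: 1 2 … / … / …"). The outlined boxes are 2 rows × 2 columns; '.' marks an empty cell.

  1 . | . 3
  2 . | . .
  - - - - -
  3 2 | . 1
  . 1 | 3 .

Step 1. [r2c4∈{4}] only 4 remains possible at r2c4. So r2c4=4.
Step 2. [r2c3∈{1}] nothing but 1 survives at r2c3. So r2c3=1.
Step 3. [r1c2∈{4}] nothing but 4 survives at r1c2 ⇒ r1c2=4.
Step 4. [r1c3∈{2}] r1c3's peers cover all but 2. So r1c3=2.
Step 5. [r3c3∈{4}] r3c3 is down to just 4 ⇒ r3c3=4.
Step 6. [r2c2∈{3}] r2c2 is down to just 3 ⇒ r2c2=3.
Step 7. [r4c4∈{2}] nothing but 2 survives at r4c4 ⇒ r4c4=2.
Step 8. [r4c1∈{4}] r4c1's peers cover all but 4, so r4c1=4.

Answer: 1 4 2 3 / 2 3 1 4 / 3 2 4 1 / 4 1 3 2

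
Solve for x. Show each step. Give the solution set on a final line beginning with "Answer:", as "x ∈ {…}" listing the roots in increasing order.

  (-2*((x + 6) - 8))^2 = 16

Step 1. [(-2*((x + 6) - 8))^2 = 16] LHS squared, RHS 16 ≥ 0: apply √ (±) ⇒ sqrt: -2*((x + 6) - 8) = 4 or -4.
Step 2. [-2*((x + 6) - 8) = 4 or -4] LHS = -2·(…); ÷-2 both sides, so div: (x + 6) - 8 = -2 or 2.
Step 3. [(x + 6) - 8 = -2 or 2] 8 comes off first (add 8) ⇒ sub: x + 6 = 6 or 10.
Step 4. [x + 6 = 6 or 10] peel the +6: subtract 6 from each side ⇒ sub: x = 0 or 4.

Answer: x ∈ {0, 4}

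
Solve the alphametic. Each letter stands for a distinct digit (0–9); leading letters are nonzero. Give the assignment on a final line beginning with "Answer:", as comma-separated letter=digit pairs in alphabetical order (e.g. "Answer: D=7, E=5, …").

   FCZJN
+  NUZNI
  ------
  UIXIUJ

Step 1. [col 1: N + I ≡ J (mod 10)] column 1 (N + I ≡ J (mod 10), carry-in 0) doesn't pin N yet; pick N=4 and continue. So N=4.
Step 2. [col 1: N + I ≡ J (mod 10)] column 1 (N + I ≡ J (mod 10), carry-in 0) doesn't pin J yet; pick J=7 and continue ⇒ J=7.
Step 3. [col 1: N + I ≡ J (mod 10)] column 1: given N=4, J=7, carry-in 0, and digits 4,7 already taken and all letters distinct, N+I≡J (mod 10) forces I=3, so I=3.
Step 4. [col 2: J + N ≡ U (mod 10)] in column 2 we have J+N≡U with carry-in 0; given J=7, N=4 and digits 3,4,7 already taken and all letters distinct, that pins U to 1. So U=1.
Step 5. [col 3: Z + Z ≡ I (mod 10)] from column 3 (I=3, carry-in 1, digits 1,3,4,7 already taken and all letters distinct): Z must equal 6. So Z=6.
Step 6. [col 4: C + U ≡ X (mod 10)] several values work for C in column 4 (C + U ≡ X (mod 10), carry-in 1); try C=0 ⇒ C=0.
Step 7. [col 4: C + U ≡ X (mod 10)] from column 4 (C=0, U=1, carry-in 1, digits 0,1,3,4,6,7 already taken and all letters distinct): X must equal 2 ⇒ X=2.
Step 8. [col 5: F + N ≡ I (mod 10)] column 5 reads F+N+carry(0)=I with N=4, I=3; with digits 0,1,2,3,4,6,7 already taken and all letters distinct, the only value for F is 9, so F=9.

Answer: C=0, F=9, I=3, J=7, N=4, U=1, X=2, Z=6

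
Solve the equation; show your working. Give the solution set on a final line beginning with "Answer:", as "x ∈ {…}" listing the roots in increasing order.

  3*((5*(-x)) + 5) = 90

Step 1. [3*((5*(-x)) + 5) = 90] 3·(inner) — divide through by 3, so div: (5*(-x)) + 5 = 30.
Step 2. [(5*(-x)) + 5 = 30] 5 divides every term; factor it out. So factor: (-x) + 1 = 6.
Step 3. [(-x) + 1 = 6] subtract 1: x sits inside (… + 1) ⇒ sub: -x = 5.
Step 4. [-x = 5] LHS negated; negate both sides ⇒ neg: x = -5.

Answer: x ∈ {-5}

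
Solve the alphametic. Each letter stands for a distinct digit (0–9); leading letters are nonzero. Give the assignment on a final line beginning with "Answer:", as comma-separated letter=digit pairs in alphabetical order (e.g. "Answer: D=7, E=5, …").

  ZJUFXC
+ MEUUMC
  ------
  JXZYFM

Step 1. [col 1: C + C ≡ M (mod 10)] several values work for C in column 1 (C + C ≡ M (mod 10), carry-in 0); try C=2 ⇒ C=2.
Step 2. [col 1: C + C ≡ M (mod 10)] column 1 reads C+C+carry(0)=M with C=2; with digits 2 already taken and all letters distinct, the only value for M is 4, so M=4.
Step 3. [col 2: X + M ≡ F (mod 10)] X=5 is one option consistent with column 2 (X + M ≡ F (mod 10), carry-in 0) — take it. So X=5.
Step 4. [col 2: X + M ≡ F (mod 10)] from column 2 (X=5, M=4, carry-in 0, digits 2,4,5 already taken and all letters distinct): F must equal 9, so F=9.
Step 5. [col 3: F + U ≡ Y (mod 10)] no forcing yet in column 3 (carry-in 0); U=1 is free and consistent — try it. So U=1.
Step 6. [col 3: F + U ≡ Y (mod 10)] column 3 reads F+U+carry(0)=Y with F=9, U=1; with digits 1,2,4,5,9 already taken and all letters distinct, the only value for Y is 0 ⇒ Y=0.
Step 7. [col 4: U + U ≡ Z (mod 10)] from column 4 (U=1, carry-in 1, digits 0,1,2,4,5,9 already taken and all letters distinct): Z must equal 3. So Z=3.
Step 8. [col 5: J + E ≡ X (mod 10)] no forcing yet in column 5 (carry-in 0); E=7 is free and consistent — try it. So E=7.
Step 9. [col 5: J + E ≡ X (mod 10)] from column 5 (E=7, X=5, carry-in 0, digits 0,1,2,3,4,5,7,9 already taken and all letters distinct): J must equal 8 ⇒ J=8.

Answer: C=2, E=7, F=9, J=8, M=4, U=1, X=5, Y=0, Z=3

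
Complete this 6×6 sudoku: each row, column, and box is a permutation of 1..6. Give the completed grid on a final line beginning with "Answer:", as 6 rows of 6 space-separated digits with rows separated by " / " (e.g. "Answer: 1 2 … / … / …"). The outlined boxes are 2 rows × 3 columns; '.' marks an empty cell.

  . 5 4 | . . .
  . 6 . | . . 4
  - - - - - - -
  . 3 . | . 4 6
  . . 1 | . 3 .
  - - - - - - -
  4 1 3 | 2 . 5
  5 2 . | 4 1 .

Step 1. [r1c6∈{1,2,3}] 1 has one home in col 6: r1c6. So r1c6=1.
Step 2. [r3c1∈{2}] r3c1 has the single candidate 2 ⇒ r3c1=2.
Step 3. [r1c4∈{3,6}] col 4 places 6 nowhere but r1c4, so r1c4=6.
Step 4. [r2c4∈{3,5}] across col 4, 3 lands solely at r2c4, so r2c4=3.
Step 5. [r1c5∈{2}] nothing but 2 survives at r1c5. So r1c5=2.
Step 6. [r3c4∈{1,5}] across row 3, 1 lands solely at r3c4, so r3c4=1.
Step 7. [r4c6∈{2}] nothing but 2 survives at r4c6 ⇒ r4c6=2.
Step 8. [r4c4∈{5}] r4c4 has the single candidate 5 ⇒ r4c4=5.
Step 9. [r6c6∈{3}] r6c6 is down to just 3 ⇒ r6c6=3.
Step 10. [r1c1∈{3}] nothing but 3 survives at r1c1, so r1c1=3.
Step 11. [r4c2∈{4}] only 4 remains possible at r4c2. So r4c2=4.
Step 12. [r4c1∈{6}] only 6 remains possible at r4c1 ⇒ r4c1=6.
Step 13. [r2c5∈{5}] nothing but 5 survives at r2c5. So r2c5=5.
Step 14. [r6c3∈{6}] r6c3's peers cover all but 6 ⇒ r6c3=6.
Step 15. [r5c5∈{6}] nothing but 6 survives at r5c5, so r5c5=6.
Step 16. [r2c3∈{2}] only 2 remains possible at r2c3, so r2c3=2.
Step 17. [r3c3∈{5}] nothing but 5 survives at r3c3 ⇒ r3c3=5.
Step 18. [r2c1∈{1}] r2c1's peers cover all but 1 ⇒ r2c1=1.

Answer: 3 5 4 6 2 1 / 1 6 2 3 5 4 / 2 3 5 1 4 6 / 6 4 1 5 3 2 / 4 1 3 2 6 5 / 5 2 6 4 1 3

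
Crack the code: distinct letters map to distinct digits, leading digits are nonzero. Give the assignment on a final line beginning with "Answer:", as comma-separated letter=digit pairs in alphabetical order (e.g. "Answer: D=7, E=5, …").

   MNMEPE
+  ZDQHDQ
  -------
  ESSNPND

Step 1. [col 1: E + Q ≡ D (mod 10)] no forcing yet in column 1 (carry-in 0); Q=2 is free and consistent — try it ⇒ Q=2.
Step 2. [col 1: E + Q ≡ D (mod 10)] D=3 is one option consistent with column 1 (E + Q ≡ D (mod 10), carry-in 0) — take it, so D=3.
Step 3. [col 1: E + Q ≡ D (mod 10)] from column 1 (Q=2, D=3, carry-in 0, digits 2,3 already taken and all letters distinct): E must equal 1. So E=1.
Step 4. [col 2: P + D ≡ N (mod 10)] several values work for N in column 2 (P + D ≡ N (mod 10), carry-in 0); try N=0 ⇒ N=0.
Step 5. [col 2: P + D ≡ N (mod 10)] from column 2 (D=3, N=0, carry-in 0, digits 0,1,2,3 already taken and all letters distinct): P must equal 7, so P=7.
Step 6. [col 3: E + H ≡ P (mod 10)] in column 3 we have E+H≡P with carry-in 1; given E=1, P=7 and digits 0,1,2,3,7 already taken and all letters distinct, that pins H to 5, so H=5.
Step 7. [col 4: M + Q ≡ N (mod 10)] from column 4 (Q=2, N=0, carry-in 0, digits 0,1,2,3,5,7 already taken and all letters distinct): M must equal 8 ⇒ M=8.
Step 8. [col 5: N + D ≡ S (mod 10)] column 5: given N=0, D=3, carry-in 1, and digits 0,1,2,3,5,7,8 already taken and all letters distinct, N+D≡S (mod 10) forces S=4. So S=4.
Step 9. [col 6: M + Z ≡ S (mod 10)] column 6 reads M+Z+carry(0)=S with M=8, S=4; with digits 0,1,2,3,4,5,7,8 already taken and all letters distinct, the only value for Z is 6 ⇒ Z=6.

Answer: D=3, E=1, H=5, M=8, N=0, P=7, Q=2, S=4, Z=6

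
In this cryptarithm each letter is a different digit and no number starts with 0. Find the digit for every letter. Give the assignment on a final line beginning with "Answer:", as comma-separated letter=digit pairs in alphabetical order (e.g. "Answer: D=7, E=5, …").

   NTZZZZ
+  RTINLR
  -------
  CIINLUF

Step 1. [C] C is the leading digit of a 7-digit sum of two 6-digit numbers; the final carry is exactly 1. So C=1.
Step 2. [col 1: Z + R ≡ F (mod 10)] several values work for R in column 1 (Z + R ≡ F (mod 10), carry-in 0); try R=2. So R=2.
Step 3. [col 1: Z + R ≡ F (mod 10)] no forcing yet in column 1 (carry-in 0); F=8 is free and consistent — try it, so F=8.
Step 4. [col 1: Z + R ≡ F (mod 10)] from column 1 (R=2, F=8, carry-in 0, digits 1,2,8 already taken and all letters distinct): Z must equal 6. So Z=6.
Step 5. [col 2: Z + L ≡ U (mod 10)] several values work for U in column 2 (Z + L ≡ U (mod 10), carry-in 0); try U=9. So U=9.
Step 6. [col 2: Z + L ≡ U (mod 10)] in column 2 we have Z+L≡U with carry-in 0; given Z=6, U=9 and digits 1,2,6,8,9 already taken and all letters distinct, that pins L to 3 ⇒ L=3.
Step 7. [col 3: Z + N ≡ L (mod 10)] column 3: given Z=6, L=3, carry-in 0, and digits 1,2,3,6,8,9 already taken and all letters distinct, Z+N≡L (mod 10) forces N=7, so N=7.
Step 8. [col 4: Z + I ≡ N (mod 10)] column 4 reads Z+I+carry(1)=N with Z=6, N=7; with digits 1,2,3,6,7,8,9 already taken and all letters distinct, the only value for I is 0, so I=0.
Step 9. [col 5: T + T ≡ I (mod 10)] from column 5 (I=0, carry-in 0, digits 0,1,2,3,6,7,8,9 already taken and all letters distinct): T must equal 5. So T=5.

Answer: C=1, F=8, I=0, L=3, N=7, R=2, T=5, U=9, Z=6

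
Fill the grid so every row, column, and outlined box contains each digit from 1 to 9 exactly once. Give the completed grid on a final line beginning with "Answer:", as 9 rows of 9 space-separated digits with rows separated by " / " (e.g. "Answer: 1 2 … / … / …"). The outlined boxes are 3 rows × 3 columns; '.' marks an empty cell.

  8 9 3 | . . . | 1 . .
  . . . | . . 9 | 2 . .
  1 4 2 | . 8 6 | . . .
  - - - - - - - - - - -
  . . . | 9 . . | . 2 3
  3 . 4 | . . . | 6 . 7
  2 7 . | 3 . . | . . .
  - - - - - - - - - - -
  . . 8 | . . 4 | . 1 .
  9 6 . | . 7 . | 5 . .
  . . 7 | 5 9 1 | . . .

Step 1. [r2c2∈{5}] nothing but 5 survives at r2c2, so r2c2=5.
Step 2. [r6c3∈{1,5,6,9}] 9 has one home in col 3: r6c3 ⇒ r6c3=9.
Step 3. [r3c4∈{7}] r3c4 has the single candidate 7 ⇒ r3c4=7.
Step 4. [r4c3∈{1,5,6}] 5 has one home in col 3: r4c3. So r4c3=5.
Step 5. [r6c5∈{1,4,5,6}] across row 6, 6 lands solely at r6c5 ⇒ r6c5=6.
Step 6. [r4c5∈{1,4}] 4 has one home in box 5: r4c5, so r4c5=4.
Step 7. [r4c7∈{8}] r4c7's peers cover all but 8. So r4c7=8.
Step 8. [r6c6∈{5,8}] across row 6, 8 lands solely at r6c6 ⇒ r6c6=8.
Step 9. [r1c8∈{4,5,6,7}] row 1 places 7 nowhere but r1c8 ⇒ r1c8=7.
Step 10. [r1c9∈{4,5,6}] 6 has one home in row 1: r1c9, so r1c9=6.
Step 11. [r6c7∈{4}] r6c7 has the single candidate 4, so r6c7=4.
Step 12. [r9c7∈{3}] r9c7's peers cover all but 3. So r9c7=3.
Step 13. [r6c8∈{5}] r6c8 is down to just 5 ⇒ r6c8=5.
Step 14. [r3c7∈{9}] r3c7 has the single candidate 9, so r3c7=9.
Step 15. [r8c4∈{2,8}] r8c4 is the only open cell in col 4 admitting 8, so r8c4=8.
Step 16. [r8c8∈{4}] r8c8 has the single candidate 4 ⇒ r8c8=4.
Step 17. [r8c9∈{2}] r8c9 has the single candidate 2, so r8c9=2.
Step 18. [r2c5∈{1,3}] 3 has one home in box 2: r2c5, so r2c5=3.
Step 19. [r7c5∈{2}] r7c5 has the single candidate 2 ⇒ r7c5=2.
Step 20. [r5c5∈{1,5}] col 5 places 1 nowhere but r5c5. So r5c5=1.
Step 21. [r2c8∈{8}] r2c8 is down to just 8. So r2c8=8.
Step 22. [r5c4∈{2}] only 2 remains possible at r5c4, so r5c4=2.
Step 23. [r2c9∈{4}] r2c9 is down to just 4. So r2c9=4.
Step 24. [r1c6∈{2,5}] across row 1, 2 lands solely at r1c6. So r1c6=2.
Step 25. [r2c3∈{6}] r2c3 has the single candidate 6 ⇒ r2c3=6.
Step 26. [r7c2∈{3}] nothing but 3 survives at r7c2. So r7c2=3.
Step 27. [r2c4∈{1}] only 1 remains possible at r2c4, so r2c4=1.
Step 28. [r7c4∈{6}] r7c4's peers cover all but 6 ⇒ r7c4=6.
Step 29. [r7c7∈{7}] only 7 remains possible at r7c7. So r7c7=7.
Step 30. [r4c1∈{6}] r4c1's peers cover all but 6. So r4c1=6.
Step 31. [r2c1∈{7}] nothing but 7 survives at r2c1 ⇒ r2c1=7.
Step 32. [r8c3∈{1}] r8c3 is down to just 1, so r8c3=1.
Step 33. [r7c1∈{5}] r7c1 is down to just 5, so r7c1=5.
Step 34. [r9c8∈{6}] r9c8's peers cover all but 6. So r9c8=6.
Step 35. [r9c2∈{2}] nothing but 2 survives at r9c2 ⇒ r9c2=2.
Step 36. [r5c8∈{9}] r5c8 is down to just 9. So r5c8=9.
Step 37. [r6c9∈{1}] only 1 remains possible at r6c9 ⇒ r6c9=1.
Step 38. [r9c9∈{8}] only 8 remains possible at r9c9. So r9c9=8.
Step 39. [r3c8∈{3}] r3c8 is down to just 3 ⇒ r3c8=3.
Step 40. [r1c4∈{4}] r1c4's peers cover all but 4 ⇒ r1c4=4.
Step 41. [r5c6∈{5}] r5c6's peers cover all but 5 ⇒ r5c6=5.
Step 42. [r5c2∈{8}] only 8 remains possible at r5c2 ⇒ r5c2=8.
Step 43. [r1c5∈{5}] r1c5 is down to just 5. So r1c5=5.
Step 44. [r4c6∈{7}] r4c6's peers cover all but 7 ⇒ r4c6=7.
Step 45. [r3c9∈{5}] only 5 remains possible at r3c9. So r3c9=5.
Step 46. [r7c9∈{9}] r7c9 has the single candidate 9, so r7c9=9.
Step 47. [r8c6∈{3}] r8c6's peers cover all but 3, so r8c6=3.
Step 48. [r9c1∈{4}] only 4 remains possible at r9c1. So r9c1=4.
Step 49. [r4c2∈{1}] r4c2 is down to just 1, so r4c2=1.

Answer: 8 9 3 4 5 2 1 7 6 / 7 5 6 1 3 9 2 8 4 / 1 4 2 7 8 6 9 3 5 / 6 1 5 9 4 7 8 2 3 / 3 8 4 2 1 5 6 9 7 / 2 7 9 3 6 8 4 5 1 / 5 3 8 6 2 4 7 1 9 / 9 6 1 8 7 3 5 4 2 / 4 2 7 5 9 1 3 6 8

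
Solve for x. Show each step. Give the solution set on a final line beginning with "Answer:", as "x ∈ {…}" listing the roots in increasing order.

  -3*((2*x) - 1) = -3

Step 1. [-3*((2*x) - 1) = -3] -3 out front; divide by -3. So div: (2*x) - 1 = 1.
Step 2. [(2*x) - 1 = 1] add 1: x sits inside (… - 1) ⇒ sub: 2*x = 2.
Step 3. [2*x = 2] 2·(inner) — divide through by 2 ⇒ div: x = 1.

Answer: x ∈ {1}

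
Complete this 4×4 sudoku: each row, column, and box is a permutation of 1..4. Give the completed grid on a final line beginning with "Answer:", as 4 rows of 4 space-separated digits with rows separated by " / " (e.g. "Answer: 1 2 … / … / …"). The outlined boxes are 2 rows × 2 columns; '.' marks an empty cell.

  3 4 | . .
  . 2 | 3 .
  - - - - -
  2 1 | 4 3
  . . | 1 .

Step 1. [r1c4∈{1,2}] row 1 places 1 nowhere but r1c4, so r1c4=1.
Step 2. [r1c3∈{2}] r1c3 is down to just 2. So r1c3=2.
Step 3. [r4c2∈{3}] r4c2 has the single candidate 3, so r4c2=3.
Step 4. [r2c1∈{1}] nothing but 1 survives at r2c1, so r2c1=1.
Step 5. [r2c4∈{4}] r2c4's peers cover all but 4. So r2c4=4.
Step 6. [r4c1∈{4}] r4c1's peers cover all but 4 ⇒ r4c1=4.
Step 7. [r4c4∈{2}] nothing but 2 survives at r4c4 ⇒ r4c4=2.

Answer: 3 4 2 1 / 1 2 3 4 / 2 1 4 3 / 4 3 1 2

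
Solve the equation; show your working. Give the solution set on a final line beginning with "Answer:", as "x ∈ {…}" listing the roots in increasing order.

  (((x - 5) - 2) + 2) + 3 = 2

Step 1. [(((x - 5) - 2) + 2) + 3 = 2] 3 comes off first (subtract 3) ⇒ sub: ((x - 5) - 2) + 2 = -1.
Step 2. [((x - 5) - 2) + 2 = -1] subtract 2: x sits inside (… + 2). So sub: (x - 5) - 2 = -3.
Step 3. [(x - 5) - 2 = -3] 2 comes off first (add 2), so sub: x - 5 = -1.
Step 4. [x - 5 = -1] peel the -5: add 5 from each side. So sub: x = 4.

Answer: x ∈ {4}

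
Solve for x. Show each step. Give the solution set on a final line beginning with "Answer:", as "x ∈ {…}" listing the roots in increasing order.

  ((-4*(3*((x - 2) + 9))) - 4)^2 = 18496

Step 1. [((-4*(3*((x - 2) + 9))) - 4)^2 = 18496] LHS squared, RHS 18496 ≥ 0: apply √ (±). So sqrt: (-4*(3*((x - 2) + 9))) - 4 = 136 or -136.
Step 2. [(-4*(3*((x - 2) + 9))) - 4 = 136 or -136] peel the -4: add 4 from each side, so sub: -4*(3*((x - 2) + 9)) = 140 or -132.
Step 3. [-4*(3*((x - 2) + 9)) = 140 or -132] -4·(inner) — divide through by -4 ⇒ div: 3*((x - 2) + 9) = -35 or 33.
Step 4. [3*((x - 2) + 9) = -35 or 33] leading coefficient 3: divide by 3, so div: (x - 2) + 9 = -35/3 or 11.
Step 5. [(x - 2) + 9 = -35/3 or 11] the outer +9 inverts by subtracting 9, so sub: x - 2 = -62/3 or 2.
Step 6. [x - 2 = -62/3 or 2] peel the -2: add 2 from each side, so sub: x = -56/3 or 4.

Answer: x ∈ {-56/3, 4}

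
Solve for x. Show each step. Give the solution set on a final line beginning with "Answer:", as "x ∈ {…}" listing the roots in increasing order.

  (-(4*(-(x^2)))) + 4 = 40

Step 1. [(-(4*(-(x^2)))) + 4 = 40] peel the +4: subtract 4 from each side, so sub: -(4*(-(x^2))) = 36.
Step 2. [-(4*(-(x^2))) = 36] LHS negated; negate both sides. So neg: 4*(-(x^2)) = -36.
Step 3. [4*(-(x^2)) = -36] leading coefficient 4: divide by 4, so div: -(x^2) = -9.
Step 4. [-(x^2) = -9] flip signs both sides, so neg: x^2 = 9.
Step 5. [x^2 = 9] LHS squared, RHS 9 ≥ 0: apply √ (±) ⇒ sqrt: x = 3 or -3.

Answer: x ∈ {-3, 3}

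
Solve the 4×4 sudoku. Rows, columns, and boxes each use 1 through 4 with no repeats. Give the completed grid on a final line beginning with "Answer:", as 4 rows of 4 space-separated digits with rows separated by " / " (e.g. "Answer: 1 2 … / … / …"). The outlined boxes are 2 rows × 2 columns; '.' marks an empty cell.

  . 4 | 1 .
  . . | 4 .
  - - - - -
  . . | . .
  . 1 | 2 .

Step 1. [r3c3∈{3}] r3c3 has the single candidate 3. So r3c3=3.
Step 2. [r2c2∈{2,3}] r2c2 is the only open cell in col 2 admitting 3 ⇒ r2c2=3.
Step 3. [r1c1∈{2}] r1c1 has the single candidate 2. So r1c1=2.
Step 4. [r3c1∈{4}] r3c1's peers cover all but 4, so r3c1=4.
Step 5. [r2c4∈{2}] r2c4's peers cover all but 2, so r2c4=2.
Step 6. [r2c1∈{1}] r2c1's peers cover all but 1 ⇒ r2c1=1.
Step 7. [r4c1∈{3}] r4c1 has the single candidate 3 ⇒ r4c1=3.
Step 8. [r3c4∈{1}] only 1 remains possible at r3c4, so r3c4=1.
Step 9. [r1c4∈{3}] r1c4's peers cover all but 3 ⇒ r1c4=3.
Step 10. [r3c2∈{2}] r3c2 is down to just 2 ⇒ r3c2=2.
Step 11. [r4c4∈{4}] r4c4's peers cover all but 4, so r4c4=4.

Answer: 2 4 1 3 / 1 3 4 2 / 4 2 3 1 / 3 1 2 4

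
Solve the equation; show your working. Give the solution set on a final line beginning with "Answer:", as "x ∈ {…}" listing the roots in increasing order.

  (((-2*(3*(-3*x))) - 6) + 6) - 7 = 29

Step 1. [(((-2*(3*(-3*x))) - 6) + 6) - 7 = 29] 7 comes off first (add 7), so sub: ((-2*(3*(-3*x))) - 6) + 6 = 36.
Step 2. [((-2*(3*(-3*x))) - 6) + 6 = 36] subtract 6: x sits inside (… + 6), so sub: (-2*(3*(-3*x))) - 6 = 30.
Step 3. [(-2*(3*(-3*x))) - 6 = 30] the outer -6 inverts by adding 6. So sub: -2*(3*(-3*x)) = 36.
Step 4. [-2*(3*(-3*x)) = 36] leading coefficient -2: divide by -2 ⇒ div: 3*(-3*x) = -18.
Step 5. [3*(-3*x) = -18] LHS = 3·(…); ÷3 both sides ⇒ div: -3*x = -6.
Step 6. [-3*x = -6] -3·(inner) — divide through by -3, so div: x = 2.

Answer: x ∈ {2}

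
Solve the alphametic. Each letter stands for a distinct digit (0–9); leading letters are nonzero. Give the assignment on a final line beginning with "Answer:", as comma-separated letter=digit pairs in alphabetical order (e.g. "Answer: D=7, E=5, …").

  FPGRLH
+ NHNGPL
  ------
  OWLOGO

Step 1. [col 1: H + L ≡ O (mod 10)] no forcing yet in column 1 (carry-in 0); H=9 is free and consistent — try it ⇒ H=9.
Step 2. [col 1: H + L ≡ O (mod 10)] L=5 is one option consistent with column 1 (H + L ≡ O (mod 10), carry-in 0) — take it, so L=5.
Step 3. [col 1: H + L ≡ O (mod 10)] column 1 reads H+L+carry(0)=O with H=9, L=5; with digits 5,9 already taken and all letters distinct, the only value for O is 4 ⇒ O=4.
Step 4. [col 2: L + P ≡ G (mod 10)] no forcing yet in column 2 (carry-in 1); P=7 is free and consistent — try it, so P=7.
Step 5. [col 2: L + P ≡ G (mod 10)] in column 2 we have L+P≡G with carry-in 1; given L=5, P=7 and digits 4,5,7,9 already taken and all letters distinct, that pins G to 3, so G=3.
Step 6. [col 3: R + G ≡ O (mod 10)] from column 3 (G=3, O=4, carry-in 1, digits 3,4,5,7,9 already taken and all letters distinct): R must equal 0. So R=0.
Step 7. [col 4: G + N ≡ L (mod 10)] column 4: given G=3, L=5, carry-in 0, and digits 0,3,4,5,7,9 already taken and all letters distinct, G+N≡L (mod 10) forces N=2, so N=2.
Step 8. [col 5: P + H ≡ W (mod 10)] from column 5 (P=7, H=9, carry-in 0, digits 0,2,3,4,5,7,9 already taken and all letters distinct): W must equal 6. So W=6.
Step 9. [col 6: F + N ≡ O (mod 10)] column 6 reads F+N+carry(1)=O with N=2, O=4; with digits 0,2,3,4,5,6,7,9 already taken and all letters distinct, the only value for F is 1. So F=1.

Answer: F=1, G=3, H=9, L=5, N=2, O=4, P=7, R=0, W=6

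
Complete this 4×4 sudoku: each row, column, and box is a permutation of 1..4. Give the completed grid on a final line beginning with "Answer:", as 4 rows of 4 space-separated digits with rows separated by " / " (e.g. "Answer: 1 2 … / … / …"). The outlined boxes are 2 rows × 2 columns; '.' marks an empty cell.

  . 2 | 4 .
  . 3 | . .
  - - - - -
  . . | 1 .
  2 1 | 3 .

Step 1. [r1c1∈{1}] r1c1's peers cover all but 1. So r1c1=1.
Step 2. [r3c4∈{2,4}] 2 has one home in row 3: r3c4 ⇒ r3c4=2.
Step 3. [r2c1∈{4}] r2c1 has the single candidate 4 ⇒ r2c1=4.
Step 4. [r2c3∈{2}] r2c3's peers cover all but 2 ⇒ r2c3=2.
Step 5. [r3c1∈{3}] only 3 remains possible at r3c1, so r3c1=3.
Step 6. [r1c4∈{3}] r1c4 is down to just 3, so r1c4=3.
Step 7. [r3c2∈{4}] only 4 remains possible at r3c2 ⇒ r3c2=4.
Step 8. [r2c4∈{1}] nothing but 1 survives at r2c4, so r2c4=1.
Step 9. [r4c4∈{4}] r4c4 has the single candidate 4. So r4c4=4.

Answer: 1 2 4 3 / 4 3 2 1 / 3 4 1 2 / 2 1 3 4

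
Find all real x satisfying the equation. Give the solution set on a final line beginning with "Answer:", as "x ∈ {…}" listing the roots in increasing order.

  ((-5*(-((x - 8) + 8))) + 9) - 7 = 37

Step 1. [((-5*(-((x - 8) + 8))) + 9) - 7 = 37] add 7: x sits inside (… - 7) ⇒ sub: (-5*(-((x - 8) + 8))) + 9 = 44.
Step 2. [(-5*(-((x - 8) + 8))) + 9 = 44] +9 is outermost — subtract 9 both sides. So sub: -5*(-((x - 8) + 8)) = 35.
Step 3. [-5*(-((x - 8) + 8)) = 35] divide by the outer -5, so div: -((x - 8) + 8) = -7.
Step 4. [-((x - 8) + 8) = -7] flip signs both sides. So neg: (x - 8) + 8 = 7.
Step 5. [(x - 8) + 8 = 7] +8 is outermost — subtract 8 both sides. So sub: x - 8 = -1.
Step 6. [x - 8 = -1] peel the -8: add 8 from each side ⇒ sub: x = 7.

Answer: x ∈ {7}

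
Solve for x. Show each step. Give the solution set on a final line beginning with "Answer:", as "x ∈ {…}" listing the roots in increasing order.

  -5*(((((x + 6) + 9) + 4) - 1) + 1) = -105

Step 1. [-5*(((((x + 6) + 9) + 4) - 1) + 1) = -105] LHS = -5·(…); ÷-5 both sides. So div: ((((x + 6) + 9) + 4) - 1) + 1 = 21.
Step 2. [((((x + 6) + 9) + 4) - 1) + 1 = 21] peel the +1: subtract 1 from each side. So sub: (((x + 6) + 9) + 4) - 1 = 20.
Step 3. [(((x + 6) + 9) + 4) - 1 = 20] the outer -1 inverts by adding 1 ⇒ sub: ((x + 6) + 9) + 4 = 21.
Step 4. [((x + 6) + 9) + 4 = 21] the outer +4 inverts by subtracting 4 ⇒ sub: (x + 6) + 9 = 17.
Step 5. [(x + 6) + 9 = 17] the outer +9 inverts by subtracting 9 ⇒ sub: x + 6 = 8.
Step 6. [x + 6 = 8] subtract 6: x sits inside (… + 6). So sub: x = 2.

Answer: x ∈ {2}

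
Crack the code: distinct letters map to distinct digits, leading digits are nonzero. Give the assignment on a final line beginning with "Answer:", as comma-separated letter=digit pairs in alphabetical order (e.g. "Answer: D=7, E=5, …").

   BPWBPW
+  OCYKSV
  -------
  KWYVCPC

Step 1. [col 1: W + V ≡ C (mod 10)] C=9 is one option consistent with column 1 (W + V ≡ C (mod 10), carry-in 0) — take it. So C=9.
Step 2. [col 1: W + V ≡ C (mod 10)] several values work for W in column 1 (W + V ≡ C (mod 10), carry-in 0); try W=2, so W=2.
Step 3. [K] K is the leading digit of a 7-digit sum of two 6-digit numbers; the final carry is exactly 1 ⇒ K=1.
Step 4. [col 1: W + V ≡ C (mod 10)] column 1: given W=2, C=9, carry-in 0, and digits 1,2,9 already taken and all letters distinct, W+V≡C (mod 10) forces V=7 ⇒ V=7.
Step 5. [col 2: P + S ≡ P (mod 10)] column 2 reads P+S+carry(0)=P with nothing yet; with digits 1,2,7,9 already taken and all letters distinct, the only value for S is 0. So S=0.
Step 6. [col 2: P + S ≡ P (mod 10)] P=6 is one option consistent with column 2 (P + S ≡ P (mod 10), carry-in 0) — take it ⇒ P=6.
Step 7. [col 3: B + K ≡ C (mod 10)] column 3 reads B+K+carry(0)=C with K=1, C=9; with digits 0,1,2,6,7,9 already taken and all letters distinct, the only value for B is 8 ⇒ B=8.
Step 8. [col 4: W + Y ≡ V (mod 10)] from column 4 (W=2, V=7, carry-in 0, digits 0,1,2,6,7,8,9 already taken and all letters distinct): Y must equal 5, so Y=5.
Step 9. [col 6: B + O ≡ W (mod 10)] column 6: given B=8, W=2, carry-in 1, and digits 0,1,2,5,6,7,8,9 already taken and all letters distinct, B+O≡W (mod 10) forces O=3. So O=3.

Answer: B=8, C=9, K=1, O=3, P=6, S=0, V=7, W=2, Y=5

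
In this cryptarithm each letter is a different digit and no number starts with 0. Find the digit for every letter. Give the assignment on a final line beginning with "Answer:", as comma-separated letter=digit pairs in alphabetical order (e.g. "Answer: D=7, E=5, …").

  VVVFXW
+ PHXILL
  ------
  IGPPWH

Step 1. [col 1: W + L ≡ H (mod 10)] no forcing yet in column 1 (carry-in 0); H=5 is free and consistent — try it, so H=5.
Step 2. [col 1: W + L ≡ H (mod 10)] column 1 (W + L ≡ H (mod 10), carry-in 0) doesn't pin W yet; pick W=8 and continue. So W=8.
Step 3. [col 1: W + L ≡ H (mod 10)] column 1 reads W+L+carry(0)=H with W=8, H=5; with digits 5,8 already taken and all letters distinct, the only value for L is 7. So L=7.
Step 4. [col 2: X + L ≡ W (mod 10)] column 2: given L=7, W=8, carry-in 1, and digits 5,7,8 already taken and all letters distinct, X+L≡W (mod 10) forces X=0 ⇒ X=0.
Step 5. [col 3: F + I ≡ P (mod 10)] column 3 (F + I ≡ P (mod 10), carry-in 0) doesn't pin P yet; pick P=2 and continue, so P=2.
Step 6. [col 3: F + I ≡ P (mod 10)] no forcing yet in column 3 (carry-in 0); I=3 is free and consistent — try it. So I=3.
Step 7. [col 3: F + I ≡ P (mod 10)] column 3 reads F+I+carry(0)=P with I=3, P=2; with digits 0,2,3,5,7,8 already taken and all letters distinct, the only value for F is 9, so F=9.
Step 8. [col 4: V + X ≡ P (mod 10)] from column 4 (X=0, P=2, carry-in 1, digits 0,2,3,5,7,8,9 already taken and all letters distinct): V must equal 1, so V=1.
Step 9. [col 5: V + H ≡ G (mod 10)] column 5 reads V+H+carry(0)=G with V=1, H=5; with digits 0,1,2,3,5,7,8,9 already taken and all letters distinct, the only value for G is 6. So G=6.

Answer: F=9, G=6, H=5, I=3, L=7, P=2, V=1, W=8, X=0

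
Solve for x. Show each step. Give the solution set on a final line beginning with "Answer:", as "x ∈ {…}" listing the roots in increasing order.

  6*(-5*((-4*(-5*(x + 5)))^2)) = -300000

Step 1. [6*(-5*((-4*(-5*(x + 5)))^2)) = -300000] 6 out front; divide by 6. So div: -5*((-4*(-5*(x + 5)))^2) = -50000.
Step 2. [-5*((-4*(-5*(x + 5)))^2) = -50000] leading coefficient -5: divide by -5. So div: (-4*(-5*(x + 5)))^2 = 10000.
Step 3. [(-4*(-5*(x + 5)))^2 = 10000] LHS squared, RHS 10000 ≥ 0: apply √ (±) ⇒ sqrt: -4*(-5*(x + 5)) = 100 or -100.
Step 4. [-4*(-5*(x + 5)) = 100 or -100] -4 out front; divide by -4 ⇒ div: -5*(x + 5) = -25 or 25.
Step 5. [-5*(x + 5) = -25 or 25] -5·(inner) — divide through by -5. So div: x + 5 = 5 or -5.
Step 6. [x + 5 = 5 or -5] peel the +5: subtract 5 from each side, so sub: x = 0 or -10.

Answer: x ∈ {-10, 0}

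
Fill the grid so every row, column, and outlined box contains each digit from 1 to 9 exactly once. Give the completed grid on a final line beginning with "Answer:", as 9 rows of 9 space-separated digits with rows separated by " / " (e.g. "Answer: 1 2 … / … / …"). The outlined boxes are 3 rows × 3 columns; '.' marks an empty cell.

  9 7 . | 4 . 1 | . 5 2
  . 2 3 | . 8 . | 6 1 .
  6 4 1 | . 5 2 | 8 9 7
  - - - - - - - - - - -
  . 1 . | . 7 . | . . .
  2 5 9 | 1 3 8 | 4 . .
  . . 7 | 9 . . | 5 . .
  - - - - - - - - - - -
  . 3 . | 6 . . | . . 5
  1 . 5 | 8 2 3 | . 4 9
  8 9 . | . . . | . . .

Step 1. [r6c8∈{2,3,6,8}] r6c8 is the only open cell in row 6 admitting 2 ⇒ r6c8=2.
Step 2. [r5c9∈{6}] r5c9's peers cover all but 6. So r5c9=6.
Step 3. [r7c1∈{4,7}] r7c1 is the only open cell in col 1 admitting 7. So r7c1=7.
Step 4. [r9c8∈{3,6,7}] 6 has one home in col 8: r9c8. So r9c8=6.
Step 5. [r4c8∈{3,8}] r4c8 is the only open cell in col 8 admitting 3 ⇒ r4c8=3.
Step 6. [r4c3∈{4,6,8}] r4c3 is the only open cell in col 3 admitting 6. So r4c3=6.
Step 7. [r7c5∈{1,4,9}] across col 5, 9 lands solely at r7c5 ⇒ r7c5=9.
Step 8. [r7c6∈{4}] r7c6's peers cover all but 4, so r7c6=4.
Step 9. [r7c7∈{1,2}] in row 7, 1 fits only at r7c7. So r7c7=1.
Step 10. [r9c7∈{2,3,7}] r9c7 is the only open cell in col 7 admitting 2. So r9c7=2.
Step 11. [r2c4∈{7}] nothing but 7 survives at r2c4 ⇒ r2c4=7.
Step 12. [r9c4∈{5}] r9c4 is down to just 5 ⇒ r9c4=5.
Step 13. [r6c5∈{4,6}] r6c5 is the only open cell in col 5 admitting 4, so r6c5=4.
Step 14. [r6c2∈{8}] r6c2 is down to just 8, so r6c2=8.
Step 15. [r8c7∈{7}] r8c7 has the single candidate 7 ⇒ r8c7=7.
Step 16. [r1c5∈{6}] only 6 remains possible at r1c5, so r1c5=6.
Step 17. [r9c9∈{3}] r9c9 has the single candidate 3. So r9c9=3.
Step 18. [r7c3∈{2}] r7c3's peers cover all but 2. So r7c3=2.
Step 19. [r4c4∈{2}] only 2 remains possible at r4c4. So r4c4=2.
Step 20. [r9c3∈{4}] only 4 remains possible at r9c3 ⇒ r9c3=4.
Step 21. [r4c6∈{5}] r4c6 has the single candidate 5. So r4c6=5.
Step 22. [r4c7∈{9}] only 9 remains possible at r4c7, so r4c7=9.
Step 23. [r1c7∈{3}] nothing but 3 survives at r1c7 ⇒ r1c7=3.
Step 24. [r9c5∈{1}] r9c5 has the single candidate 1. So r9c5=1.
Step 25. [r7c8∈{8}] nothing but 8 survives at r7c8 ⇒ r7c8=8.
Step 26. [r4c1∈{4}] nothing but 4 survives at r4c1. So r4c1=4.
Step 27. [r1c3∈{8}] r1c3 is down to just 8, so r1c3=8.
Step 28. [r6c9∈{1}] nothing but 1 survives at r6c9. So r6c9=1.
Step 29. [r3c4∈{3}] r3c4 has the single candidate 3 ⇒ r3c4=3.
Step 30. [r2c1∈{5}] nothing but 5 survives at r2c1, so r2c1=5.
Step 31. [r9c6∈{7}] r9c6 has the single candidate 7 ⇒ r9c6=7.
Step 32. [r2c9∈{4}] nothing but 4 survives at r2c9. So r2c9=4.
Step 33. [r5c8∈{7}] nothing but 7 survives at r5c8, so r5c8=7.
Step 34. [r8c2∈{6}] only 6 remains possible at r8c2, so r8c2=6.
Step 35. [r2c6∈{9}] only 9 remains possible at r2c6 ⇒ r2c6=9.
Step 36. [r6c6∈{6}] r6c6 has the single candidate 6 ⇒ r6c6=6.
Step 37. [r4c9∈{8}] r4c9 is down to just 8. So r4c9=8.
Step 38. [r6c1∈{3}] r6c1 has the single candidate 3, so r6c1=3.

Answer: 9 7 8 4 6 1 3 5 2 / 5 2 3 7 8 9 6 1 4 / 6 4 1 3 5 2 8 9 7 / 4 1 6 2 7 5 9 3 8 / 2 5 9 1 3 8 4 7 6 / 3 8 7 9 4 6 5 2 1 / 7 3 2 6 9 4 1 8 5 / 1 6 5 8 2 3 7 4 9 / 8 9 4 5 1 7 2 6 3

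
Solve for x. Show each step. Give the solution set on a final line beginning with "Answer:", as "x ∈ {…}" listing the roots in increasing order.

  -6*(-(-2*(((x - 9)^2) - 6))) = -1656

Step 1. [-6*(-(-2*(((x - 9)^2) - 6))) = -1656] -6·(inner) — divide through by -6. So div: -(-2*(((x - 9)^2) - 6)) = 276.
Step 2. [-(-2*(((x - 9)^2) - 6)) = 276] flip signs both sides ⇒ neg: -2*(((x - 9)^2) - 6) = -276.
Step 3. [-2*(((x - 9)^2) - 6) = -276] LHS = -2·(…); ÷-2 both sides. So div: ((x - 9)^2) - 6 = 138.
Step 4. [((x - 9)^2) - 6 = 138] the outer -6 inverts by adding 6 ⇒ sub: (x - 9)^2 = 144.
Step 5. [(x - 9)^2 = 144] √ both sides: 144 ≥ 0 gives two branches ⇒ sqrt: x - 9 = 12 or -12.
Step 6. [x - 9 = 12 or -12] the outer -9 inverts by adding 9. So sub: x = 21 or -3.

Answer: x ∈ {-3, 21}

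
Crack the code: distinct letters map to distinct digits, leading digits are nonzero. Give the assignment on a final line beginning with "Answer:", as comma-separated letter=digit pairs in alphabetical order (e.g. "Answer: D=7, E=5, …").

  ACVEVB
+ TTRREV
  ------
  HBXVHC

Step 1. [col 1: B + V ≡ C (mod 10)] no forcing yet in column 1 (carry-in 0); C=7 is free and consistent — try it. So C=7.
Step 2. [col 1: B + V ≡ C (mod 10)] B=9 is one option consistent with column 1 (B + V ≡ C (mod 10), carry-in 0) — take it. So B=9.
Step 3. [col 1: B + V ≡ C (mod 10)] column 1: given B=9, C=7, carry-in 0, and digits 7,9 already taken and all letters distinct, B+V≡C (mod 10) forces V=8, so V=8.
Step 4. [col 2: V + E ≡ H (mod 10)] several values work for H in column 2 (V + E ≡ H (mod 10), carry-in 1); try H=4, so H=4.
Step 5. [col 2: V + E ≡ H (mod 10)] in column 2 we have V+E≡H with carry-in 1; given V=8, H=4 and digits 4,7,8,9 already taken and all letters distinct, that pins E to 5. So E=5.
Step 6. [col 3: E + R ≡ V (mod 10)] from column 3 (E=5, V=8, carry-in 1, digits 4,5,7,8,9 already taken and all letters distinct): R must equal 2 ⇒ R=2.
Step 7. [col 4: V + R ≡ X (mod 10)] from column 4 (V=8, R=2, carry-in 0, digits 2,4,5,7,8,9 already taken and all letters distinct): X must equal 0. So X=0.
Step 8. [col 5: C + T ≡ B (mod 10)] from column 5 (C=7, B=9, carry-in 1, digits 0,2,4,5,7,8,9 already taken and all letters distinct): T must equal 1 ⇒ T=1.
Step 9. [col 6: A + T ≡ H (mod 10)] in column 6 we have A+T≡H with carry-in 0; given T=1, H=4 and digits 0,1,2,4,5,7,8,9 already taken and all letters distinct, that pins A to 3. So A=3.

Answer: A=3, B=9, C=7, E=5, H=4, R=2, T=1, V=8, X=0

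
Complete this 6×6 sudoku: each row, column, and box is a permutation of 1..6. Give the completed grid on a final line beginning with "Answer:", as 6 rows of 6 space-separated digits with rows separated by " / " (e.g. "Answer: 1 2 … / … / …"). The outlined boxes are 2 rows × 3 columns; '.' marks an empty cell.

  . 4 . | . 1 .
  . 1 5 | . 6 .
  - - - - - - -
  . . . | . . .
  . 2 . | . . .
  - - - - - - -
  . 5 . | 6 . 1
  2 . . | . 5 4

Step 1. [r6c4∈{3}] r6c4 is down to just 3, so r6c4=3.
Step 2. [r3c2∈{3,6}] r3c2 is the only open cell in col 2 admitting 3 ⇒ r3c2=3.
Step 3. [r1c3∈{2,3,6}] 2 has one home in col 3: r1c3, so r1c3=2.
Step 4. [r1c1∈{3,6}] 6 has one home in row 1: r1c1, so r1c1=6.
Step 5. [r6c3∈{1,6}] r6c3 is the only open cell in row 6 admitting 1 ⇒ r6c3=1.
Step 6. [r2c4∈{2,4}] across row 2, 4 lands solely at r2c4, so r2c4=4.
Step 7. [r3c4∈{1,2,5}] col 4 places 2 nowhere but r3c4, so r3c4=2.
Step 8. [r3c1∈{1,4,5}] in row 3, 1 fits only at r3c1. So r3c1=1.
Step 9. [r3c6∈{5,6}] row 3 places 5 nowhere but r3c6. So r3c6=5.
Step 10. [r4c6∈{3,6}] r4c6 is the only open cell in col 6 admitting 6, so r4c6=6.
Step 11. [r4c3∈{4}] r4c3 has the single candidate 4 ⇒ r4c3=4.
Step 12. [r2c1∈{3}] only 3 remains possible at r2c1 ⇒ r2c1=3.
Step 13. [r5c5∈{2}] r5c5's peers cover all but 2 ⇒ r5c5=2.
Step 14. [r4c4∈{1}] r4c4 is down to just 1. So r4c4=1.
Step 15. [r6c2∈{6}] only 6 remains possible at r6c2, so r6c2=6.
Step 16. [r3c5∈{4}] nothing but 4 survives at r3c5. So r3c5=4.
Step 17. [r1c4∈{5}] r1c4 is down to just 5. So r1c4=5.
Step 18. [r4c1∈{5}] r4c1's peers cover all but 5. So r4c1=5.
Step 19. [r3c3∈{6}] r3c3 has the single candidate 6 ⇒ r3c3=6.
Step 20. [r1c6∈{3}] only 3 remains possible at r1c6. So r1c6=3.
Step 21. [r5c1∈{4}] only 4 remains possible at r5c1 ⇒ r5c1=4.
Step 22. [r2c6∈{2}] r2c6 has the single candidate 2, so r2c6=2.
Step 23. [r5c3∈{3}] nothing but 3 survives at r5c3, so r5c3=3.
Step 24. [r4c5∈{3}] nothing but 3 survives at r4c5. So r4c5=3.

Answer: 6 4 2 5 1 3 / 3 1 5 4 6 2 / 1 3 6 2 4 5 / 5 2 4 1 3 6 / 4 5 3 6 2 1 / 2 6 1 3 5 4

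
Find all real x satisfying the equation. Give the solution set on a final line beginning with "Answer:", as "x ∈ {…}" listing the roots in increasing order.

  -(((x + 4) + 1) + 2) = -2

Step 1. [-(((x + 4) + 1) + 2) = -2] leading − — multiply by −1. So neg: ((x + 4) + 1) + 2 = 2.
Step 2. [((x + 4) + 1) + 2 = 2] 2 comes off first (subtract 2), so sub: (x + 4) + 1 = 0.
Step 3. [(x + 4) + 1 = 0] +1 is outermost — subtract 1 both sides ⇒ sub: x + 4 = -1.
Step 4. [x + 4 = -1] subtract 4: x sits inside (… + 4), so sub: x = -5.

Answer: x ∈ {-5}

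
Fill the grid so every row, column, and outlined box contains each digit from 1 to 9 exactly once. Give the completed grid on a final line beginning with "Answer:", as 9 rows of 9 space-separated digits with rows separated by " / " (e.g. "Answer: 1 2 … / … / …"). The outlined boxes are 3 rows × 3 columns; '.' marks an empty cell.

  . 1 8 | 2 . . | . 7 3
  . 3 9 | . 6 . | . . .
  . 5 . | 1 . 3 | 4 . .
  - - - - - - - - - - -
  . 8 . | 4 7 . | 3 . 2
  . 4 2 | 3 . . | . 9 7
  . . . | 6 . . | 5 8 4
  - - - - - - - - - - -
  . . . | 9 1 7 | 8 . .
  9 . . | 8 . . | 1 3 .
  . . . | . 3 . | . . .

Step 1. [r9c4∈{5}] nothing but 5 survives at r9c4, so r9c4=5.
Step 2. [r9c7∈{2,6,7,9}] in col 7, 7 fits only at r9c7, so r9c7=7.
Step 3. [r4c6∈{1,5,9}] r4c6 is the only open cell in row 4 admitting 9. So r4c6=9.
Step 4. [r9c1∈{1,2,4,6,8}] in row 9, 8 fits only at r9c1, so r9c1=8.
Step 5. [r9c3∈{1,4,6}] row 9 places 1 nowhere but r9c3. So r9c3=1.
Step 6. [r2c7∈{2}] only 2 remains possible at r2c7, so r2c7=2.
Step 7. [r3c8∈{6}] nothing but 6 survives at r3c8. So r3c8=6.
Step 8. [r1c1∈{4,6}] 6 has one home in row 1: r1c1 ⇒ r1c1=6.
Step 9. [r3c3∈{7}] nothing but 7 survives at r3c3. So r3c3=7.
Step 10. [r2c9∈{1,5,8}] 1 has one home in col 9: r2c9 ⇒ r2c9=1.
Step 11. [r2c6∈{4,5,8}] r2c6 is the only open cell in row 2 admitting 8. So r2c6=8.
Step 12. [r8c2∈{2,6,7}] r8c2 is the only open cell in row 8 admitting 7, so r8c2=7.
Step 13. [r4c3∈{5,6}] in row 4, 6 fits only at r4c3. So r4c3=6.
Step 14. [r4c1∈{1,5}] r4c1 is the only open cell in row 4 admitting 5 ⇒ r4c1=5.
Step 15. [r1c7∈{9}] r1c7's peers cover all but 9, so r1c7=9.
Step 16. [r6c1∈{1,3,7}] row 6 places 7 nowhere but r6c1 ⇒ r6c1=7.
Step 17. [r7c1∈{2,3,4}] in col 1, 3 fits only at r7c1. So r7c1=3.
Step 18. [r6c5∈{2}] r6c5's peers cover all but 2, so r6c5=2.
Step 19. [r8c5∈{4}] r8c5's peers cover all but 4 ⇒ r8c5=4.
Step 20. [r1c5∈{5}] r1c5 is down to just 5. So r1c5=5.
Step 21. [r8c6∈{2,6}] 2 has one home in row 8: r8c6. So r8c6=2.
Step 22. [r8c9∈{5,6}] 6 has one home in row 8: r8c9. So r8c9=6.
Step 23. [r9c8∈{2,4}] 4 has one home in row 9: r9c8 ⇒ r9c8=4.
Step 24. [r7c2∈{2,6}] row 7 places 6 nowhere but r7c2, so r7c2=6.
Step 25. [r7c9∈{5}] r7c9's peers cover all but 5 ⇒ r7c9=5.
Step 26. [r5c1∈{1}] r5c1's peers cover all but 1. So r5c1=1.
Step 27. [r3c5∈{9}] only 9 remains possible at r3c5 ⇒ r3c5=9.
Step 28. [r5c6∈{5}] r5c6 is down to just 5 ⇒ r5c6=5.
Step 29. [r3c1∈{2}] r3c1 has the single candidate 2. So r3c1=2.
Step 30. [r5c7∈{6}] only 6 remains possible at r5c7. So r5c7=6.
Step 31. [r7c3∈{4}] r7c3 is down to just 4, so r7c3=4.
Step 32. [r3c9∈{8}] nothing but 8 survives at r3c9. So r3c9=8.
Step 33. [r2c1∈{4}] r2c1's peers cover all but 4, so r2c1=4.
Step 34. [r1c6∈{4}] r1c6's peers cover all but 4, so r1c6=4.
Step 35. [r9c9∈{9}] r9c9's peers cover all but 9, so r9c9=9.
Step 36. [r7c8∈{2}] r7c8 has the single candidate 2, so r7c8=2.
Step 37. [r2c4∈{7}] nothing but 7 survives at r2c4, so r2c4=7.
Step 38. [r6c2∈{9}] r6c2 is down to just 9 ⇒ r6c2=9.
Step 39. [r6c3∈{3}] r6c3's peers cover all but 3. So r6c3=3.
Step 40. [r9c2∈{2}] r9c2's peers cover all but 2 ⇒ r9c2=2.
Step 41. [r9c6∈{6}] r9c6 has the single candidate 6, so r9c6=6.
Step 42. [r2c8∈{5}] r2c8's peers cover all but 5. So r2c8=5.
Step 43. [r6c6∈{1}] r6c6 has the single candidate 1. So r6c6=1.
Step 44. [r8c3∈{5}] nothing but 5 survives at r8c3 ⇒ r8c3=5.
Step 45. [r5c5∈{8}] nothing but 8 survives at r5c5 ⇒ r5c5=8.
Step 46. [r4c8∈{1}] nothing but 1 survives at r4c8. So r4c8=1.

Answer: 6 1 8 2 5 4 9 7 3 / 4 3 9 7 6 8 2 5 1 / 2 5 7 1 9 3 4 6 8 / 5 8 6 4 7 9 3 1 2 / 1 4 2 3 8 5 6 9 7 / 7 9 3 6 2 1 5 8 4 / 3 6 4 9 1 7 8 2 5 / 9 7 5 8 4 2 1 3 6 / 8 2 1 5 3 6 7 4 9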